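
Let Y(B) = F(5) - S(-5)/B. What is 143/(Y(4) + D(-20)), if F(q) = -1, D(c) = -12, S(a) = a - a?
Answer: -11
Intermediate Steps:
S(a) = 0
Y(B) = -1 (Y(B) = -1 - 0/B = -1 - 1*0 = -1 + 0 = -1)
143/(Y(4) + D(-20)) = 143/(-1 - 12) = 143/(-13) = -1/13*143 = -11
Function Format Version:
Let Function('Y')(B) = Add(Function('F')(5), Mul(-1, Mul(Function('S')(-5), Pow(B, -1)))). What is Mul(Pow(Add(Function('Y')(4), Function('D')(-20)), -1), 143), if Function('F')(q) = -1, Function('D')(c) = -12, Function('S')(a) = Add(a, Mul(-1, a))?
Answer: -11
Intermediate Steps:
Function('S')(a) = 0
Function('Y')(B) = -1 (Function('Y')(B) = Add(-1, Mul(-1, Mul(0, Pow(B, -1)))) = Add(-1, Mul(-1, 0)) = Add(-1, 0) = -1)
Mul(Pow(Add(Function('Y')(4), Function('D')(-20)), -1), 143) = Mul(Pow(Add(-1, -12), -1), 143) = Mul(Pow(-13, -1), 143) = Mul(Rational(-1, 13), 143) = -11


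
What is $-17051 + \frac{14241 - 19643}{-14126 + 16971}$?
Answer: $- \frac{48515497}{2845} \approx -17053.0$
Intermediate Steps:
$-17051 + \frac{14241 - 19643}{-14126 + 16971} = -17051 - \frac{5402}{2845} = - \frac{48515497}{2845}$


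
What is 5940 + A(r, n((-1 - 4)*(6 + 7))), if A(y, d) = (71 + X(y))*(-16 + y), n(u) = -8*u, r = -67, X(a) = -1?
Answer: 130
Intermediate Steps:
A(y, d) = -1120 + 70*y (A(y, d) = (71 - 1)*(-16 + y) = 70*(-16 + y) = -1120 + 70*y)
5940 + A(r, n((-1 - 4)*(6 + 7))) = 5940 + (-1120 + 70*(-67)) = 5940 + (-1120 - 4690) = 5940 - 5810 = 130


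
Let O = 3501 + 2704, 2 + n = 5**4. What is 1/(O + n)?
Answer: 1/6828 ≈ 0.00014646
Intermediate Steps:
n = 623 (n = -2 + 5**4 = -2 + 625 = 623)
O = 6205
1/(O + n) = 1/(6205 + 623) = 1/6828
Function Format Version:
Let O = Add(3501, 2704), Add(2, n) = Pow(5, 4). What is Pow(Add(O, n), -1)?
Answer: Rational(1, 6828) ≈ 0.00014646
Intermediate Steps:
n = 623 (n = Add(-2, Pow(5, 4)) = Add(-2, 625) = 623)
O = 6205
Pow(Add(O, n), -1) = Pow(Add(6205, 623), -1) = Pow(6828, -1) = Rational(1, 6828)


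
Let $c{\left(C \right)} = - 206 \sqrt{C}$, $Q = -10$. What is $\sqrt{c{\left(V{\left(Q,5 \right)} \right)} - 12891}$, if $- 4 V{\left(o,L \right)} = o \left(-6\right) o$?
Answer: $\sqrt{-12891 - 1030 \sqrt{6}} \approx 124.15 i$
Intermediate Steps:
$V{\left(o,L \right)} = \frac{3 o^{2}}{2}$ ($V{\left(o,L \right)} = - \frac{o \left(-6\right) o}{4} = - \frac{- 6 o o}{4} = - \frac{\left(-6\right) o^{2}}{4} = \frac{3 o^{2}}{2}$)
$\sqrt{c{\left(V{\left(Q,5 \right)} \right)} - 12891} = \sqrt{- 206 \sqrt{\frac{3 \left(-10\right)^{2}}{2}} - 12891} = \sqrt{- 206 \sqrt{\frac{3}{2} \cdot 100} - 12891} = \sqrt{- 206 \sqrt{150} - 12891} = \sqrt{- 206 \cdot 5 \sqrt{6} - 12891} = \sqrt{- 1030 \sqrt{6} - 12891} = \sqrt{-12891 - 1030 \sqrt{6}}$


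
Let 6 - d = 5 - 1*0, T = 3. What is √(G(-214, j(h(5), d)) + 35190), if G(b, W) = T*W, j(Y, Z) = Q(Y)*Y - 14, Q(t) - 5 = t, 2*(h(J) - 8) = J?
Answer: √142545/2 ≈ 188.78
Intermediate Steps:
h(J) = 8 + J/2
Q(t) = 5 + t
d = 1 (d = 6 - (5 - 1*0) = 6 - (5 + 0) = 6 - 1*5 = 6 - 5 = 1)
j(Y, Z) = -14 + Y*(5 + Y) (j(Y, Z) = (5 + Y)*Y - 14 = Y*(5 + Y) - 14 = -14 + Y*(5 + Y))
G(b, W) = 3*W
√(G(-214, j(h(5), d)) + 35190) = √(3*(-14 + (8 + (½)*5)*(5 + (8 + (½)*5))) + 35190) = √(3*(-14 + (8 + 5/2)*(5 + (8 + 5/2))) + 35190) = √(3*(-14 + 21*(5 + 21/2)/2) + 35190) = √(3*(-14 + (21/2)*(31/2)) + 35190) = √(3*(-14 + 651/4) + 35190) = √(3*(595/4) + 35190) = √(1785/4 + 35190) = √(142545/4) = √142545/2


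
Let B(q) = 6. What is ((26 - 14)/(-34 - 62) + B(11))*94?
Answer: 2209/4 ≈ 552.25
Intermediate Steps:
((26 - 14)/(-34 - 62) + B(11))*94 = ((26 - 14)/(-34 - 62) + 6)*94 = (12/(-96) + 6)*94 = (12*(-1/96) + 6)*94 = (-1/8 + 6)*94 = (47/8)*94 = 2209/4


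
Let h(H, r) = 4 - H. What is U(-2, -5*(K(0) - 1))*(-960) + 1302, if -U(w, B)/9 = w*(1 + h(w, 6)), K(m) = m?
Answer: -119658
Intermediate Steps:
U(w, B) = -9*w*(5 - w) (U(w, B) = -9*w*(1 + (4 - w)) = -9*w*(5 - w))
U(-2, -5*(K(0) - 1))*(-960) + 1302 = (9*(-2)*(-5 - 2))*(-960) + 1302 = (9*(-2)*(-7))*(-960) + 1302 = 126*(-960) + 1302 = -120960 + 1302 = -119658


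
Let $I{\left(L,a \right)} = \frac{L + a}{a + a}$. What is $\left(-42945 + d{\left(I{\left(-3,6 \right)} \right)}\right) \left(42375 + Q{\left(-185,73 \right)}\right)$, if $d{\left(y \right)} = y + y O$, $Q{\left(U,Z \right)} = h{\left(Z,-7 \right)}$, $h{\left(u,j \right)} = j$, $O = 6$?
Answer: $-1819419616$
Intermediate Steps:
$I{\left(L,a \right)} = \frac{L + a}{2 a}$
$Q{\left(U,Z \right)} = -7$
$d{\left(y \right)} = 7 y$ ($d{\left(y \right)} = y + y 6 = y + 6 y = 7 y$)
$\left(-42945 + d{\left(I{\left(-3,6 \right)} \right)}\right) \left(42375 + Q{\left(-185,73 \right)}\right) = \left(-42945 + 7 \frac{-3 + 6}{2 \cdot 6}\right) \left(42375 - 7\right) = \left(-42945 + 7 \cdot \frac{1}{2} \cdot \frac{1}{6} \cdot 3\right) 42368 = \left(-42945 + 7 \cdot \frac{1}{4}\right) 42368 = \left(-42945 + \frac{7}{4}\right) 42368 = \left(- \frac{171773}{4}\right) 42368 = -1819419616$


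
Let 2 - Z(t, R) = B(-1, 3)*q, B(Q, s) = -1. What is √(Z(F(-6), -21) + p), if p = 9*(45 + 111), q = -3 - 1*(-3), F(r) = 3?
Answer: √1406 ≈ 37.497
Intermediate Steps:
q = 0 (q = -3 + 3 = 0)
Z(t, R) = 2 (Z(t, R) = 2 - (-1)*0 = 2 - 1*0 = 2 + 0 = 2)
p = 1404 (p = 9*156 = 1404)
√(Z(F(-6), -21) + p) = √(2 + 1404) = √1406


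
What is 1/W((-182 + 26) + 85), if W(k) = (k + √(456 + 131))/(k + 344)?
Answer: -19383/4454 - 273*√587/4454 ≈ -5.8368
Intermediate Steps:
W(k) = (k + √587)/(344 + k)
1/W((-182 + 26) + 85) = 1/((((-182 + 26) + 85) + √587)/(344 + ((-182 + 26) + 85))) = 1/(((-156 + 85) + √587)/(344 + (-156 + 85))) = 1/((-71 + √587)/(344 - 71)) = 1/((-71 + √587)/273) = 1/(-71/273 + √587/273)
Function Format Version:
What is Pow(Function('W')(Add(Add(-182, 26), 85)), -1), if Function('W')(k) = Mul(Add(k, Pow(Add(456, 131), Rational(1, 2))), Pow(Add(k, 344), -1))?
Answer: Add(Rational(-19383, 4454), Mul(Rational(-273, 4454), Pow(587, Rational(1, 2)))) ≈ -5.8368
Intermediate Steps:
Function('W')(k) = Mul(Pow(Add(344, k), -1), Add(k, Pow(587, Rational(1, 2)))) (Function('W')(k) = Mul(Add(k, Pow(587, Rational(1, 2))), Pow(Add(344, k), -1)) = Mul(Pow(Add(344, k), -1), Add(k, Pow(587, Rational(1, 2)))))
Pow(Function('W')(Add(Add(-182, 26), 85)), -1) = Pow(Mul(Pow(Add(344, Add(Add(-182, 26), 85)), -1), Add(Add(Add(-182, 26), 85), Pow(587, Rational(1, 2)))), -1) = Pow(Mul(Pow(Add(344, Add(-156, 85)), -1), Add(Add(-156, 85), Pow(587, Rational(1, 2)))), -1) = Pow(Mul(Pow(Add(344, -71), -1), Add(-71, Pow(587, Rational(1, 2)))), -1) = Pow(Mul(Pow(273, -1), Add(-71, Pow(587, Rational(1, 2)))), -1) = Pow(Mul(Rational(1, 273), Add(-71, Pow(587, Rational(1, 2)))), -1) = Pow(Add(Rational(-71, 273), Mul(Rational(1, 273), Pow(587, Rational(1, 2)))), -1)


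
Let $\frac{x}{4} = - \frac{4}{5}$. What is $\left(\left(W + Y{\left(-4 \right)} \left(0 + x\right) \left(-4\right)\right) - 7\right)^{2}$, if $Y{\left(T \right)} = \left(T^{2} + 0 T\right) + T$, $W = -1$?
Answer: $\frac{529984}{25} \approx 21199.0$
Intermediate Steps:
$x = - \frac{16}{5}$ ($x = 4 \left(- \frac{4}{5}\right) = - \frac{16}{5} \approx -3.2$)
$Y{\left(T \right)} = T + T^{2}$ ($Y{\left(T \right)} = \left(T^{2} + 0\right) + T = T^{2} + T = T + T^{2}$)
$\left(\left(W + Y{\left(-4 \right)} \left(0 + x\right) \left(-4\right)\right) - 7\right)^{2} = \left(\left(-1 + - 4 \left(1 - 4\right) \left(0 - \frac{16}{5}\right) \left(-4\right)\right) - 7\right)^{2} = \left(\left(-1 + \left(-4\right) \left(-3\right) \left(- \frac{16}{5}\right) \left(-4\right)\right) - 7\right)^{2} = \left(\left(-1 + 12 \left(- \frac{16}{5}\right) \left(-4\right)\right) - 7\right)^{2} = \left(\left(-1 - - \frac{768}{5}\right) - 7\right)^{2} = \left(\left(-1 + \frac{768}{5}\right) - 7\right)^{2} = \left(\frac{763}{5} - 7\right)^{2} = \left(\frac{728}{5}\right)^{2} = \frac{529984}{25}$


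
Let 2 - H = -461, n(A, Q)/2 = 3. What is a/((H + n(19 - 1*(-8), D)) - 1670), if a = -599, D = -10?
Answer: 599/1201 ≈ 0.49875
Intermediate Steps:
n(A, Q) = 6 (n(A, Q) = 2*3 = 6)
H = 463 (H = 2 - 1*(-461) = 2 + 461 = 463)
a/((H + n(19 - 1*(-8), D)) - 1670) = -599/((463 + 6) - 1670) = -599/(469 - 1670) = -599/(-1201) = -599*(-1/1201) = 599/1201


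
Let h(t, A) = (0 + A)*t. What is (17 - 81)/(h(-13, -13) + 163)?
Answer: -16/83 ≈ -0.19277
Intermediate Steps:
h(t, A) = A*t
(17 - 81)/(h(-13, -13) + 163) = (17 - 81)/(-13*(-13) + 163) = -64/(169 + 163) = -64/332 = -64*1/332 = -16/83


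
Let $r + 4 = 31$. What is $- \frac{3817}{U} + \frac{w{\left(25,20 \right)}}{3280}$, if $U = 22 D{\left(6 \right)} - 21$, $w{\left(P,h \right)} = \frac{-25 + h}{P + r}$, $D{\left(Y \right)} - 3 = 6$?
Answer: $- \frac{130205681}{6037824} \approx -21.565$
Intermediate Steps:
$r = 27$ ($r = -4 + 31 = 27$)
$D{\left(Y \right)} = 9$ ($D{\left(Y \right)} = 3 + 6 = 9$)
$w{\left(P,h \right)} = \frac{-25 + h}{27 + P}$ ($w{\left(P,h \right)} = \frac{-25 + h}{P + 27} = \frac{-25 + h}{27 + P}$)
$U = 177$ ($U = 22 \cdot 9 - 21 = 198 - 21 = 177$)
$- \frac{3817}{U} + \frac{w{\left(25,20 \right)}}{3280} = - \frac{3817}{177} + \frac{\frac{1}{27 + 25} \left(-25 + 20\right)}{3280} = \left(-3817\right) \frac{1}{177} + \frac{1}{52} \left(-5\right) \frac{1}{3280} = - \frac{3817}{177} + \frac{1}{52} \left(-5\right) \frac{1}{3280} = - \frac{3817}{177} - \frac{1}{34112} = - \frac{130205681}{6037824}$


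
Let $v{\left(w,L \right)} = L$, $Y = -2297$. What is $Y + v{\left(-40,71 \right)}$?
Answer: $-2226$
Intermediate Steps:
$Y + v{\left(-40,71 \right)} = -2297 + 71 = -2226$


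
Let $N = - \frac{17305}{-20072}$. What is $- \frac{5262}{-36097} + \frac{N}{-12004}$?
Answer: $\frac{1267224184871}{8697365963936} \approx 0.1457$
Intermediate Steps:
$N = \frac{17305}{20072}$ ($N = \left(-17305\right) \left(- \frac{1}{20072}\right) = \frac{17305}{20072} \approx 0.86215$)
$- \frac{5262}{-36097} + \frac{N}{-12004} = - \frac{5262}{-36097} + \frac{17305}{20072 \left(-12004\right)} = \left(-5262\right) \left(- \frac{1}{36097}\right) + \frac{17305}{20072} \left(- \frac{1}{12004}\right) = \frac{5262}{36097} - \frac{17305}{240944288} = \frac{1267224184871}{8697365963936}$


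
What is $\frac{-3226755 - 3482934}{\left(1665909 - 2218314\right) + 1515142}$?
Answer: $- \frac{6709689}{962737} \approx -6.9694$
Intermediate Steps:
$\frac{-3226755 - 3482934}{\left(1665909 - 2218314\right) + 1515142} = - \frac{6709689}{\left(1665909 - 2218314\right) + 1515142} = - \frac{6709689}{-552405 + 1515142} = - \frac{6709689}{962737}$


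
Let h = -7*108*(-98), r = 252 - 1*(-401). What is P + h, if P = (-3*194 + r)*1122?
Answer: 153750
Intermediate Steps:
r = 653 (r = 252 + 401 = 653)
h = 74088 (h = -756*(-98) = 74088)
P = 79662 (P = (-3*194 + 653)*1122 = (-582 + 653)*1122 = 71*1122 = 79662)
P + h = 79662 + 74088 = 153750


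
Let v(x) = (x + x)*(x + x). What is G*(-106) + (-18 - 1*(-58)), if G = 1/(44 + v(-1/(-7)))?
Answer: 40603/1080 ≈ 37.595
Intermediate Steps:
v(x) = 4*x² (v(x) = (2*x)*(2*x) = 4*x²)
G = 49/2160 (G = 1/(44 + 4*(-1/(-7))²) = 1/(44 + 4*(-1*(-⅐))²) = 1/(44 + 4*(⅐)²) = 1/(44 + 4*(1/49)) = 1/(44 + 4/49) = 1/(2160/49) = 49/2160 ≈ 0.022685)
G*(-106) + (-18 - 1*(-58)) = (49/2160)*(-106) + (-18 - 1*(-58)) = -2597/1080 + (-18 + 58) = -2597/1080 + 40 = 40603/1080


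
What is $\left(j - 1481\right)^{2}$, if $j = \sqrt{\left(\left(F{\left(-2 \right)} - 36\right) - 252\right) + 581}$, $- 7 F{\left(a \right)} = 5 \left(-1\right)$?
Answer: $\frac{15355583}{7} - \frac{5924 \sqrt{3598}}{7} \approx 2.1429 \cdot 10^{6}$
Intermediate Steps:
$F{\left(a \right)} = \frac{5}{7}$ ($F{\left(a \right)} = - \frac{5 \left(-1\right)}{7} = \left(- \frac{1}{7}\right) \left(-5\right) = \frac{5}{7}$)
$j = \frac{2 \sqrt{3598}}{7}$ ($j = \sqrt{\left(\left(\frac{5}{7} - 36\right) - 252\right) + 581} = \sqrt{\left(- \frac{247}{7} - 252\right) + 581} = \sqrt{- \frac{2011}{7} + 581} = \sqrt{\frac{2056}{7}} = \frac{2 \sqrt{3598}}{7} \approx 17.138$)
$\left(j - 1481\right)^{2} = \left(\frac{2 \sqrt{3598}}{7} - 1481\right)^{2} = \left(-1481 + \frac{2 \sqrt{3598}}{7}\right)^{2}$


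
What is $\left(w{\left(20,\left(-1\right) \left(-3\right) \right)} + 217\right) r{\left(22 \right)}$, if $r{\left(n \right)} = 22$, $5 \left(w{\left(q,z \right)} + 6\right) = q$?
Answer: $4730$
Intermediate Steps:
$w{\left(q,z \right)} = -6 + \frac{q}{5}$
$\left(w{\left(20,\left(-1\right) \left(-3\right) \right)} + 217\right) r{\left(22 \right)} = \left(\left(-6 + \frac{1}{5} \cdot 20\right) + 217\right) 22 = \left(\left(-6 + 4\right) + 217\right) 22 = \left(-2 + 217\right) 22 = 215 \cdot 22 = 4730$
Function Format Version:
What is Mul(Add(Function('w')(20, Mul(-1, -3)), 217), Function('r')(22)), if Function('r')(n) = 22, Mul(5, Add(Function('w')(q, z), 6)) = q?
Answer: 4730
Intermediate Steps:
Function('w')(q, z) = Add(-6, Mul(Rational(1, 5), q))
Mul(Add(Function('w')(20, Mul(-1, -3)), 217), Function('r')(22)) = Mul(Add(Add(-6, Mul(Rational(1, 5), 20)), 217), 22) = Mul(Add(Add(-6, 4), 217), 22) = Mul(Add(-2, 217), 22) = Mul(215, 22) = 4730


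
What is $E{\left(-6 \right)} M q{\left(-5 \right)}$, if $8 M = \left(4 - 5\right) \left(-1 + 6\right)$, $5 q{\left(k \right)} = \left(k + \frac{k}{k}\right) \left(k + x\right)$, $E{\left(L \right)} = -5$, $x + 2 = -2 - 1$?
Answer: $25$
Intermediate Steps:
$x = -5$ ($x = -2 - 3 = -5$)
$q{\left(k \right)} = \frac{\left(1 + k\right) \left(-5 + k\right)}{5}$ ($q{\left(k \right)} = \frac{\left(k + \frac{k}{k}\right) \left(k - 5\right)}{5} = \frac{\left(k + 1\right) \left(-5 + k\right)}{5} = \frac{\left(1 + k\right) \left(-5 + k\right)}{5}$)
$M = - \frac{5}{8}$ ($M = \frac{\left(4 - 5\right) \left(-1 + 6\right)}{8} = \frac{\left(4 - 5\right) 5}{8} = \frac{\left(-1\right) 5}{8} = \frac{1}{8} \left(-5\right) = - \frac{5}{8} \approx -0.625$)
$E{\left(-6 \right)} M q{\left(-5 \right)} = \left(-5\right) \left(- \frac{5}{8}\right) \left(-1 - -4 + \frac{\left(-5\right)^{2}}{5}\right) = \frac{25 \left(-1 + 4 + \frac{1}{5} \cdot 25\right)}{8} = \frac{25 \left(-1 + 4 + 5\right)}{8} = \frac{25}{8} \cdot 8 = 25$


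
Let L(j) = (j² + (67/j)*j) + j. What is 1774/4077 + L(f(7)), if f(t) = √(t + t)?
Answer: 332011/4077 + √14 ≈ 85.177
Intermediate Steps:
f(t) = √2*√t (f(t) = √(2*t) = √2*√t)
L(j) = 67 + j + j² (L(j) = (j² + 67) + j = (67 + j²) + j = 67 + j + j²)
1774/4077 + L(f(7)) = 1774/4077 + (67 + √2*√7 + (√2*√7)²) = 1774*(1/4077) + (67 + √14 + (√14)²) = 1774/4077 + (67 + √14 + 14) = 1774/4077 + (81 + √14) = 332011/4077 + √14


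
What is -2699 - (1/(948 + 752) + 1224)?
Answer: -6669101/1700 ≈ -3923.0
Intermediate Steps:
-2699 - (1/(948 + 752) + 1224) = -2699 - (1/1700 + 1224) = -2699 - 1*2080801/1700 = -2699 - 2080801/1700 = -6669101/1700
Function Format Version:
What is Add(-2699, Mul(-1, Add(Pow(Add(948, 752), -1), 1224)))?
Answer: Rational(-6669101, 1700) ≈ -3923.0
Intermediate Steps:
Add(-2699, Mul(-1, Add(Pow(Add(948, 752), -1), 1224))) = Add(-2699, Mul(-1, Add(Pow(1700, -1), 1224))) = Add(-2699, Mul(-1, Add(Rational(1, 1700), 1224))) = Add(-2699, Mul(-1, Rational(2080801, 1700))) = Add(-2699, Rational(-2080801, 1700)) = Rational(-6669101, 1700)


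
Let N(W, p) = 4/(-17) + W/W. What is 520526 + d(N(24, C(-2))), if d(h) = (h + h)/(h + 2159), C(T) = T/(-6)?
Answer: 9555816321/18358 ≈ 5.2053e+5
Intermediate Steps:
C(T) = -T/6 (C(T) = T*(-⅙) = -T/6)
N(W, p) = 13/17 (N(W, p) = 4*(-1/17) + 1 = -4/17 + 1 = 13/17)
d(h) = 2*h/(2159 + h) (d(h) = (2*h)/(2159 + h) = 2*h/(2159 + h))
520526 + d(N(24, C(-2))) = 520526 + 2*(13/17)/(2159 + 13/17) = 520526 + 2*(13/17)/(36716/17) = 520526 + 2*(13/17)*(17/36716) = 520526 + 13/18358 = 9555816321/18358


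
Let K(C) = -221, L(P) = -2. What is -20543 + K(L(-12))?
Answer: -20764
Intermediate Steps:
-20543 + K(L(-12)) = -20543 - 221 = -20764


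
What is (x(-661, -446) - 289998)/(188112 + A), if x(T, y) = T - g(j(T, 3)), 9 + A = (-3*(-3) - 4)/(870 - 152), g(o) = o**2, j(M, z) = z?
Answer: -208699624/135057959 ≈ -1.5453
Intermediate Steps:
A = -6457/718 (A = -9 + (-3*(-3) - 4)/(870 - 152) = -9 + (9 - 4)/718 = -9 + 5*(1/718) = -9 + 5/718 = -6457/718 ≈ -8.9930)
x(T, y) = -9 + T (x(T, y) = T - 1*3**2 = T - 1*9 = T - 9 = -9 + T)
(x(-661, -446) - 289998)/(188112 + A) = ((-9 - 661) - 289998)/(188112 - 6457/718) = (-670 - 289998)/(135057959/718) = -290668*718/135057959 = -208699624/135057959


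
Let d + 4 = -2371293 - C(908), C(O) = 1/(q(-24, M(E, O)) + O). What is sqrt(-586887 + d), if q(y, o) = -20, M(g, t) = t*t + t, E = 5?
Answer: I*sqrt(583164561246)/444 ≈ 1719.9*I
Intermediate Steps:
M(g, t) = t + t**2 (M(g, t) = t**2 + t = t + t**2)
C(O) = 1/(-20 + O)
d = -2105711737/888 (d = -4 + (-2371293 - 1/(-20 + 908)) = -4 + (-2371293 - 1/888) = -4 - 2105708185/888 = -2105711737/888 ≈ -2.3713e+6)
sqrt(-586887 + d) = sqrt(-586887 - 2105711737/888) = sqrt(-2626867393/888) = I*sqrt(583164561246)/444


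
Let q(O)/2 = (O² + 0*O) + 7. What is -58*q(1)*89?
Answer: -82592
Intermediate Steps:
q(O) = 14 + 2*O² (q(O) = 2*((O² + 0*O) + 7) = 2*((O² + 0) + 7) = 2*(O² + 7) = 2*(7 + O²) = 14 + 2*O²)
-58*q(1)*89 = -58*(14 + 2*1²)*89 = -58*(14 + 2*1)*89 = -58*(14 + 2)*89 = -58*16*89 = -928*89 = -82592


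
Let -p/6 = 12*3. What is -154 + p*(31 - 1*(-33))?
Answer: -13978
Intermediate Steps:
p = -216 (p = -72*3 = -6*36 = -216)
-154 + p*(31 - 1*(-33)) = -154 - 216*(31 - 1*(-33)) = -154 - 216*(31 + 33) = -154 - 216*64 = -154 - 13824 = -13978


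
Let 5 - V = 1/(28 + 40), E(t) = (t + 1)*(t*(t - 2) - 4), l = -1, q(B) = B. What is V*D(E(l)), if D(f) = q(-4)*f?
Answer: 0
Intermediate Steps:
E(t) = (1 + t)*(-4 + t*(-2 + t)) (E(t) = (1 + t)*(t*(-2 + t) - 4) = (1 + t)*(-4 + t*(-2 + t)))
V = 339/68 (V = 5 - 1/(28 + 40) = 5 - 1/68 = 339/68 ≈ 4.9853)
D(f) = -4*f
V*D(E(l)) = 339*(-4*(-4 + (-1)**3 - 1*(-1)**2 - 6*(-1)))/68 = 339*(-4*(-4 - 1 - 1*1 + 6))/68 = 339*(-4*(-4 - 1 - 1 + 6))/68 = 339*(-4*0)/68 = (339/68)*0 = 0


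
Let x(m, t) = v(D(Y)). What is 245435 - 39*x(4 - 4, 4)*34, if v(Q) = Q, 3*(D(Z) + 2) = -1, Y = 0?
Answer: 248529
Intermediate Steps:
D(Z) = -7/3 (D(Z) = -2 + (⅓)*(-1) = -2 - ⅓ = -7/3)
x(m, t) = -7/3
245435 - 39*x(4 - 4, 4)*34 = 245435 - 39*(-7/3)*34 = 245435 - (-91)*34 = 245435 - 1*(-3094) = 245435 + 3094 = 248529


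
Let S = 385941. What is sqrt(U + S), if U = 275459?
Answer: 10*sqrt(6614) ≈ 813.26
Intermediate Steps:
sqrt(U + S) = sqrt(275459 + 385941) = sqrt(661400) = 10*sqrt(6614)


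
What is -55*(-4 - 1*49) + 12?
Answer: 2927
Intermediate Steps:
-55*(-4 - 1*49) + 12 = -55*(-4 - 49) + 12 = -55*(-53) + 12 = 2915 + 12 = 2927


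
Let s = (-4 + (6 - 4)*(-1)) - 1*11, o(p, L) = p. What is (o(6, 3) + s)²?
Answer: 121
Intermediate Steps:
s = -17 (s = (-4 + 2*(-1)) - 11 = (-4 - 2) - 11 = -6 - 11 = -17)
(o(6, 3) + s)² = (6 - 17)² = (-11)² = 121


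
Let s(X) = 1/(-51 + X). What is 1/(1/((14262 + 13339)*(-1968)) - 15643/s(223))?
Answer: -54318768/146149859905729 ≈ -3.7167e-7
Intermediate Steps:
1/(1/((14262 + 13339)*(-1968)) - 15643/s(223)) = 1/(1/((14262 + 13339)*(-1968)) - 15643/(1/(-51 + 223))) = 1/(-1/1968/27601 - 15643/(1/172)) = 1/((1/27601)*(-1/1968) - 15643/1/172) = 1/(-1/54318768 - 15643*172) = 1/(-1/54318768 - 2690596) = 1/(-146149859905729/54318768) = -54318768/146149859905729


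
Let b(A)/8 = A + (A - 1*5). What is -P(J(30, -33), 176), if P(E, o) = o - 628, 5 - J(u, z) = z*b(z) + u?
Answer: 452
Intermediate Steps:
b(A) = -40 + 16*A (b(A) = 8*(A + (A - 1*5)) = 8*(A + (A - 5)) = 8*(A + (-5 + A)) = 8*(-5 + 2*A) = -40 + 16*A)
J(u, z) = 5 - u - z*(-40 + 16*z) (J(u, z) = 5 - (z*(-40 + 16*z) + u) = 5 - (u + z*(-40 + 16*z)) = 5 + (-u - z*(-40 + 16*z)) = 5 - u - z*(-40 + 16*z))
P(E, o) = -628 + o
-P(J(30, -33), 176) = -(-628 + 176) = -1*(-452) = 452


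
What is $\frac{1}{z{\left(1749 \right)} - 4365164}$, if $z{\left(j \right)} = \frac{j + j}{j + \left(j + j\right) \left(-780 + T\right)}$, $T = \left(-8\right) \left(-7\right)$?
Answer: $- \frac{1447}{6316392310} \approx -2.2909 \cdot 10^{-7}$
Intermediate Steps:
$T = 56$
$z{\left(j \right)} = - \frac{2}{1447}$ ($z{\left(j \right)} = \frac{j + j}{j + \left(j + j\right) \left(-780 + 56\right)} = \frac{2 j}{j + 2 j \left(-724\right)} = \frac{2 j}{j - 1448 j} = \frac{2 j}{\left(-1447\right) j} = 2 j \left(- \frac{1}{1447 j}\right) = - \frac{2}{1447}$)
$\frac{1}{z{\left(1749 \right)} - 4365164} = \frac{1}{- \frac{2}{1447} - 4365164} = \frac{1}{- \frac{6316392310}{1447}} = - \frac{1447}{6316392310}$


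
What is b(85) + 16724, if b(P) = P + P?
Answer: 16894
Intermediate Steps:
b(P) = 2*P
b(85) + 16724 = 2*85 + 16724 = 170 + 16724 = 16894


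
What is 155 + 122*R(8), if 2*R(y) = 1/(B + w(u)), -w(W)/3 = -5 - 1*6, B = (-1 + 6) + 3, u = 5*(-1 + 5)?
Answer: 6416/41 ≈ 156.49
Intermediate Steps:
u = 20 (u = 5*4 = 20)
B = 8 (B = 5 + 3 = 8)
w(W) = 33 (w(W) = -3*(-5 - 1*6) = -3*(-5 - 6) = -3*(-11) = 33)
R(y) = 1/82 (R(y) = 1/(2*(8 + 33)) = (1/2)/41 = (1/2)*(1/41) = 1/82)
155 + 122*R(8) = 155 + 122*(1/82) = 155 + 61/41 = 6416/41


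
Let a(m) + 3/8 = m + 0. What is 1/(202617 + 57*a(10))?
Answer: 8/1625325 ≈ 4.9221e-6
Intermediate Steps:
a(m) = -3/8 + m (a(m) = -3/8 + (m + 0) = -3/8 + m)
1/(202617 + 57*a(10)) = 1/(202617 + 57*(-3/8 + 10)) = 1/(202617 + 57*(77/8)) = 1/(202617 + 4389/8) = 1/(1625325/8) = 8/1625325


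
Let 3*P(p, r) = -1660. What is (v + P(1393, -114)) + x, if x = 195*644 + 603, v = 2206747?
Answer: 6997130/3 ≈ 2.3324e+6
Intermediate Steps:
P(p, r) = -1660/3 (P(p, r) = (⅓)*(-1660) = -1660/3)
x = 126183 (x = 125580 + 603 = 126183)
(v + P(1393, -114)) + x = (2206747 - 1660/3) + 126183 = 6618581/3 + 126183 = 6997130/3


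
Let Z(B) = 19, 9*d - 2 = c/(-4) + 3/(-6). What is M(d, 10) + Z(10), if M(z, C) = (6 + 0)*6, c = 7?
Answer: 55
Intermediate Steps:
d = -1/36 (d = 2/9 + (7/(-4) + 3/(-6))/9 = 2/9 + (7*(-¼) + 3*(-⅙))/9 = 2/9 + (-7/4 - ½)/9 = 2/9 + (⅑)*(-9/4) = 2/9 - ¼ = -1/36 ≈ -0.027778)
M(z, C) = 36 (M(z, C) = 6*6 = 36)
M(d, 10) + Z(10) = 36 + 19 = 55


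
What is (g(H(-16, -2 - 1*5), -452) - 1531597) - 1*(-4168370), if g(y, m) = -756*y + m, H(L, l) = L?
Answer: 2648417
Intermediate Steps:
g(y, m) = m - 756*y
(g(H(-16, -2 - 1*5), -452) - 1531597) - 1*(-4168370) = ((-452 - 756*(-16)) - 1531597) - 1*(-4168370) = ((-452 + 12096) - 1531597) + 4168370 = (11644 - 1531597) + 4168370 = -1519953 + 4168370 = 2648417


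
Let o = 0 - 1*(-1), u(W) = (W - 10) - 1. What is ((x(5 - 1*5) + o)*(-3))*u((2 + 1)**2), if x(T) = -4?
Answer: -18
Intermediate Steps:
u(W) = -11 + W (u(W) = (-10 + W) - 1 = -11 + W)
o = 1 (o = 0 + 1 = 1)
((x(5 - 1*5) + o)*(-3))*u((2 + 1)**2) = ((-4 + 1)*(-3))*(-11 + (2 + 1)**2) = (-3*(-3))*(-11 + 3**2) = 9*(-11 + 9) = 9*(-2) = -18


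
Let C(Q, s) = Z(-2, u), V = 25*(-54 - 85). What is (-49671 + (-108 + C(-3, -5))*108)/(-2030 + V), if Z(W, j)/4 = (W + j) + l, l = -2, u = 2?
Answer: 20733/1835 ≈ 11.299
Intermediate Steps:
Z(W, j) = -8 + 4*W + 4*j (Z(W, j) = 4*((W + j) - 2) = 4*(-2 + W + j) = -8 + 4*W + 4*j)
V = -3475 (V = 25*(-139) = -3475)
C(Q, s) = -8 (C(Q, s) = -8 + 4*(-2) + 4*2 = -8 - 8 + 8 = -8)
(-49671 + (-108 + C(-3, -5))*108)/(-2030 + V) = (-49671 + (-108 - 8)*108)/(-2030 - 3475) = (-49671 - 116*108)/(-5505) = (-49671 - 12528)*(-1/5505) = -62199*(-1/5505) = 20733/1835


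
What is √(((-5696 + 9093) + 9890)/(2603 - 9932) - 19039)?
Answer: I*√113640312758/2443 ≈ 137.99*I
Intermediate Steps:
√(((-5696 + 9093) + 9890)/(2603 - 9932) - 19039) = √((3397 + 9890)/(-7329) - 19039) = √(13287*(-1/7329) - 19039) = √(-4429/2443 - 19039) = √(-46516706/2443) = I*√113640312758/2443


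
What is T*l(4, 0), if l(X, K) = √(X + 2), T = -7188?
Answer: -7188*√6 ≈ -17607.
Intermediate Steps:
l(X, K) = √(2 + X)
T*l(4, 0) = -7188*√(2 + 4) = -7188*√6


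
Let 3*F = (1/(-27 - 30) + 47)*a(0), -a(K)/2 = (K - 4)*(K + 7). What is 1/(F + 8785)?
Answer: 171/1652203 ≈ 0.00010350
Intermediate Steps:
a(K) = -2*(-4 + K)*(7 + K) (a(K) = -2*(K - 4)*(K + 7) = -2*(-4 + K)*(7 + K))
F = 149968/171 (F = ((1/(-27 - 30) + 47)*(56 - 6*0 - 2*0**2))/3 = ((1/(-57) + 47)*(56 + 0 - 2*0))/3 = ((-1/57 + 47)*(56 + 0 + 0))/3 = ((2678/57)*56)/3 = (1/3)*(149968/57) = 149968/171 ≈ 877.01)
1/(F + 8785) = 1/(149968/171 + 8785) = 1/(1652203/171) = 171/1652203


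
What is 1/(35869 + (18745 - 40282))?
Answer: 1/14332 ≈ 6.9774e-5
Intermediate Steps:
1/(35869 + (18745 - 40282)) = 1/(35869 - 21537) = 1/14332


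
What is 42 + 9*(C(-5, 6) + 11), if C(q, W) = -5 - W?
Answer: 42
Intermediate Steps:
42 + 9*(C(-5, 6) + 11) = 42 + 9*((-5 - 1*6) + 11) = 42 + 9*((-5 - 6) + 11) = 42 + 9*(-11 + 11) = 42 + 9*0 = 42 + 0 = 42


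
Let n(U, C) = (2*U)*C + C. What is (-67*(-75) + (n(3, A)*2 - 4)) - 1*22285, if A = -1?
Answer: -17278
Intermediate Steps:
n(U, C) = C + 2*C*U (n(U, C) = 2*C*U + C = C + 2*C*U)
(-67*(-75) + (n(3, A)*2 - 4)) - 1*22285 = (-67*(-75) + (-(1 + 2*3)*2 - 4)) - 1*22285 = (5025 + (-(1 + 6)*2 - 4)) - 22285 = (5025 + (-1*7*2 - 4)) - 22285 = (5025 + (-7*2 - 4)) - 22285 = (5025 + (-14 - 4)) - 22285 = (5025 - 18) - 22285 = 5007 - 22285 = -17278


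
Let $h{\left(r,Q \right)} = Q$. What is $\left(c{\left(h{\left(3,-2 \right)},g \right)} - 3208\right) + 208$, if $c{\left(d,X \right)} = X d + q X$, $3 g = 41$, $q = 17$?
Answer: $-2795$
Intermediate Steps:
$g = \frac{41}{3}$ ($g = \frac{1}{3} \cdot 41 = \frac{41}{3} \approx 13.667$)
$c{\left(d,X \right)} = 17 X + X d$ ($c{\left(d,X \right)} = X d + 17 X = 17 X + X d$)
$\left(c{\left(h{\left(3,-2 \right)},g \right)} - 3208\right) + 208 = \left(\frac{41 \left(17 - 2\right)}{3} - 3208\right) + 208 = \left(\frac{41}{3} \cdot 15 - 3208\right) + 208 = \left(205 - 3208\right) + 208 = -3003 + 208 = -2795$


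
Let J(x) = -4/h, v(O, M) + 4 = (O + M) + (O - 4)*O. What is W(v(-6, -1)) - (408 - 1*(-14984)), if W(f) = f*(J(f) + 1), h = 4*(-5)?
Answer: -76666/5 ≈ -15333.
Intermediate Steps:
h = -20
v(O, M) = -4 + M + O + O*(-4 + O) (v(O, M) = -4 + ((O + M) + (O - 4)*O) = -4 + ((M + O) + (-4 + O)*O) = -4 + ((M + O) + O*(-4 + O)) = -4 + (M + O + O*(-4 + O)) = -4 + M + O + O*(-4 + O))
J(x) = 1/5 (J(x) = -4/(-20) = -4*(-1/20) = 1/5)
W(f) = 6*f/5 (W(f) = f*(1/5 + 1) = f*(6/5) = 6*f/5)
W(v(-6, -1)) - (408 - 1*(-14984)) = 6*(-4 - 1 + (-6)**2 - 3*(-6))/5 - (408 - 1*(-14984)) = 6*(-4 - 1 + 36 + 18)/5 - (408 + 14984) = (6/5)*49 - 1*15392 = 294/5 - 15392 = -76666/5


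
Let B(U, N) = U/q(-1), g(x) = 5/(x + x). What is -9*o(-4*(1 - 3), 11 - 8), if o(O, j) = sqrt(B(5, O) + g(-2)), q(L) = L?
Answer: -45*I/2 ≈ -22.5*I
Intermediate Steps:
g(x) = 5/(2*x)
B(U, N) = -U (B(U, N) = U/(-1) = U*(-1) = -U)
o(O, j) = 5*I/2 (o(O, j) = sqrt(-1*5 + (5/2)/(-2)) = sqrt(-5 + (5/2)*(-1/2)) = sqrt(-5 - 5/4) = sqrt(-25/4) = 5*I/2)
-9*o(-4*(1 - 3), 11 - 8) = -45*I/2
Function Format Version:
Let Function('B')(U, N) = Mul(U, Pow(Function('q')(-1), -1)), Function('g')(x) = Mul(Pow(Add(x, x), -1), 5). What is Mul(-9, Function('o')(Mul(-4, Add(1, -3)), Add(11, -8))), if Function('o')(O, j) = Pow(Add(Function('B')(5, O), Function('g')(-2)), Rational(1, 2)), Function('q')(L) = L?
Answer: Mul(Rational(-45, 2), I) ≈ Mul(-22.500, I)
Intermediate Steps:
Function('g')(x) = Mul(Rational(5, 2), Pow(x, -1)) (Function('g')(x) = Mul(Pow(Mul(2, x), -1), 5) = Mul(Mul(Rational(1, 2), Pow(x, -1)), 5) = Mul(Rational(5, 2), Pow(x, -1)))
Function('B')(U, N) = Mul(-1, U) (Function('B')(U, N) = Mul(U, Pow(-1, -1)) = Mul(U, -1) = Mul(-1, U))
Function('o')(O, j) = Mul(Rational(5, 2), I) (Function('o')(O, j) = Pow(Add(Mul(-1, 5), Mul(Rational(5, 2), Pow(-2, -1))), Rational(1, 2)) = Pow(Add(-5, Mul(Rational(5, 2), Rational(-1, 2))), Rational(1, 2)) = Pow(Add(-5, Rational(-5, 4)), Rational(1, 2)) = Pow(Rational(-25, 4), Rational(1, 2)) = Mul(Rational(5, 2), I))
Mul(-9, Function('o')(Mul(-4, Add(1, -3)), Add(11, -8))) = Mul(-9, Mul(Rational(5, 2), I)) = Mul(Rational(-45, 2), I)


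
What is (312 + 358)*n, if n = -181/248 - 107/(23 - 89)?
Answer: 2443825/4092 ≈ 597.22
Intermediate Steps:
n = 7295/8184 (n = -181*1/248 - 107/(-66) = -181/248 - 107*(-1/66) = -181/248 + 107/66 = 7295/8184 ≈ 0.89137)
(312 + 358)*n = (312 + 358)*(7295/8184) = 670*(7295/8184) = 2443825/4092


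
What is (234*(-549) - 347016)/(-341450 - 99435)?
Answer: 475482/440885 ≈ 1.0785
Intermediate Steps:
(234*(-549) - 347016)/(-341450 - 99435) = (-128466 - 347016)/(-440885) = -475482*(-1/440885) = 475482/440885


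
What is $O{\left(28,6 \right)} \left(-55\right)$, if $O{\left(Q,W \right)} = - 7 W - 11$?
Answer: $2915$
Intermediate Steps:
$O{\left(Q,W \right)} = -11 - 7 W$ ($O{\left(Q,W \right)} = - 7 W - 11 = -11 - 7 W$)
$O{\left(28,6 \right)} \left(-55\right) = \left(-11 - 42\right) \left(-55\right) = \left(-53\right) \left(-55\right) = 2915$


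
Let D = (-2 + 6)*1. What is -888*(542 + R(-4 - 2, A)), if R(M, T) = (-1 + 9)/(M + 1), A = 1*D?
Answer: -2399376/5 ≈ -4.7988e+5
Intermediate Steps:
D = 4 (D = 4*1 = 4)
A = 4 (A = 1*4 = 4)
R(M, T) = 8/(1 + M)
-888*(542 + R(-4 - 2, A)) = -888*(542 + 8/(1 + (-4 - 2))) = -888*(542 + 8/(1 - 6)) = -888*(542 + 8/(-5)) = -888*(542 + 8*(-1/5)) = -888*(542 - 8/5) = -888*2702/5 = -2399376/5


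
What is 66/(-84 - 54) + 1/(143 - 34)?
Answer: -1176/2507 ≈ -0.46909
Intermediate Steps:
66/(-84 - 54) + 1/(143 - 34) = 66/(-138) + 1/109 = -1/138*66 + 1/109 = -11/23 + 1/109 = -1176/2507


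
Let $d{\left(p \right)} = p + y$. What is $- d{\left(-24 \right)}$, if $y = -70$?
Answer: $94$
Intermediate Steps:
$d{\left(p \right)} = -70 + p$ ($d{\left(p \right)} = p - 70 = -70 + p$)
$- d{\left(-24 \right)} = - (-70 - 24) = \left(-1\right) \left(-94\right) = 94$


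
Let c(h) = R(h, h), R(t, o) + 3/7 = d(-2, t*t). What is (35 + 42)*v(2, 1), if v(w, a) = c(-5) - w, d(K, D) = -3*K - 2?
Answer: 121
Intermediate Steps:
d(K, D) = -2 - 3*K
R(t, o) = 25/7 (R(t, o) = -3/7 + (-2 - 3*(-2)) = -3/7 + (-2 + 6) = -3/7 + 4 = 25/7)
c(h) = 25/7
v(w, a) = 25/7 - w
(35 + 42)*v(2, 1) = (35 + 42)*(25/7 - 1*2) = 77*(25/7 - 2) = 77*(11/7) = 121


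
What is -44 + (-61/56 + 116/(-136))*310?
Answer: -307539/476 ≈ -646.09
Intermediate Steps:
-44 + (-61/56 + 116/(-136))*310 = -44 + (-61*1/56 + 116*(-1/136))*310 = -44 + (-61/56 - 29/34)*310 = -44 - 1849/952*310 = -44 - 286595/476 = -307539/476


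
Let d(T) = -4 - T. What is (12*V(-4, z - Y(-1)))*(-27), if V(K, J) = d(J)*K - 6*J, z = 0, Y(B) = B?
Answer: -4536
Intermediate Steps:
V(K, J) = -6*J + K*(-4 - J) (V(K, J) = (-4 - J)*K - 6*J = K*(-4 - J) - 6*J = -6*J + K*(-4 - J))
(12*V(-4, z - Y(-1)))*(-27) = (12*(-6*(0 - 1*(-1)) - 1*(-4)*(4 + (0 - 1*(-1)))))*(-27) = (12*(-6*(0 + 1) - 1*(-4)*(4 + (0 + 1))))*(-27) = (12*(-6*1 - 1*(-4)*(4 + 1)))*(-27) = (12*(-6 - 1*(-4)*5))*(-27) = (12*(-6 + 20))*(-27) = (12*14)*(-27) = 168*(-27) = -4536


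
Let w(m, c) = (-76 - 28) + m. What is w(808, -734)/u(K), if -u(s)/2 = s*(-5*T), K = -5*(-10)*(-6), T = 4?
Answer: -22/375 ≈ -0.058667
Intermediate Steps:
w(m, c) = -104 + m
K = -300 (K = 50*(-6) = -300)
u(s) = 40*s (u(s) = -2*s*(-5*4) = -2*s*(-20) = -(-40)*s = 40*s)
w(808, -734)/u(K) = (-104 + 808)/((40*(-300))) = 704/(-12000) = 704*(-1/12000) = -22/375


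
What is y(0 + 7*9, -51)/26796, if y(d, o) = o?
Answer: -17/8932 ≈ -0.0019033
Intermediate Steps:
y(0 + 7*9, -51)/26796 = -51/26796 = -51*1/26796 = -17/8932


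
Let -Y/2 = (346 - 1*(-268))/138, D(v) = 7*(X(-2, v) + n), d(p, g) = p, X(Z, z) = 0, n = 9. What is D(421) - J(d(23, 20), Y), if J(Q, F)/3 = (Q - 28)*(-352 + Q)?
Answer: -4872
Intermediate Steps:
D(v) = 63 (D(v) = 7*(0 + 9) = 7*9 = 63)
Y = -614/69 (Y = -2*(346 - 1*(-268))/138 = -2*(346 + 268)/138 = -1228/138 = -2*307/69 = -614/69 ≈ -8.8985)
J(Q, F) = 3*(-352 + Q)*(-28 + Q) (J(Q, F) = 3*((Q - 28)*(-352 + Q)) = 3*((-28 + Q)*(-352 + Q)) = 3*((-352 + Q)*(-28 + Q)) = 3*(-352 + Q)*(-28 + Q))
D(421) - J(d(23, 20), Y) = 63 - (29568 - 1140*23 + 3*23**2) = 63 - (29568 - 26220 + 3*529) = 63 - (29568 - 26220 + 1587) = 63 - 1*4935 = 63 - 4935 = -4872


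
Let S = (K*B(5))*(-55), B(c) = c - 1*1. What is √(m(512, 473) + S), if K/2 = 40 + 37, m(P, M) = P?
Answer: 2*I*√8342 ≈ 182.67*I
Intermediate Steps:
B(c) = -1 + c (B(c) = c - 1 = -1 + c)
K = 154 (K = 2*(40 + 37) = 2*77 = 154)
S = -33880 (S = (154*(-1 + 5))*(-55) = (154*4)*(-55) = 616*(-55) = -33880)
√(m(512, 473) + S) = √(512 - 33880) = √(-33368) = 2*I*√8342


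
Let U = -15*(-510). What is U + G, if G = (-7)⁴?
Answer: 10051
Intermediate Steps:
U = 7650
G = 2401
U + G = 7650 + 2401 = 10051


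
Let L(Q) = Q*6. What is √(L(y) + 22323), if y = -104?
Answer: 3*√2411 ≈ 147.31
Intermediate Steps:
L(Q) = 6*Q
√(L(y) + 22323) = √(6*(-104) + 22323) = √(-624 + 22323) = √21699 = 3*√2411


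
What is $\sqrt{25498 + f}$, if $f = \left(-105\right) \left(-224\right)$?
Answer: $\sqrt{49018} \approx 221.4$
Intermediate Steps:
$f = 23520$
$\sqrt{25498 + f} = \sqrt{25498 + 23520} = \sqrt{49018}$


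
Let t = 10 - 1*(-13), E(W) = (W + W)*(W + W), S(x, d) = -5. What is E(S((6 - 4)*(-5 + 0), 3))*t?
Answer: 2300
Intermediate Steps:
E(W) = 4*W**2 (E(W) = (2*W)*(2*W) = 4*W**2)
t = 23 (t = 10 + 13 = 23)
E(S((6 - 4)*(-5 + 0), 3))*t = (4*(-5)**2)*23 = (4*25)*23 = 100*23 = 2300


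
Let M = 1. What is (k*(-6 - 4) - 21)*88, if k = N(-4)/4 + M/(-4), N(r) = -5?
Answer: -528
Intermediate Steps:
k = -3/2 (k = -5/4 + 1/(-4) = -5*1/4 + 1*(-1/4) = -5/4 - 1/4 = -3/2 ≈ -1.5000)
(k*(-6 - 4) - 21)*88 = (-3*(-6 - 4)/2 - 21)*88 = (-3/2*(-10) - 21)*88 = (15 - 21)*88 = -6*88 = -528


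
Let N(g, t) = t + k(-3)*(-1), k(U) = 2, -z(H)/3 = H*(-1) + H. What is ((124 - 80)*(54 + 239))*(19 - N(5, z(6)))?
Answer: 270732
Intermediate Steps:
z(H) = 0 (z(H) = -3*(H*(-1) + H) = -3*(-H + H) = -3*0 = 0)
N(g, t) = -2 + t (N(g, t) = t + 2*(-1) = t - 2 = -2 + t)
((124 - 80)*(54 + 239))*(19 - N(5, z(6))) = ((124 - 80)*(54 + 239))*(19 - (-2 + 0)) = (44*293)*(19 - 1*(-2)) = 12892*(19 + 2) = 12892*21 = 270732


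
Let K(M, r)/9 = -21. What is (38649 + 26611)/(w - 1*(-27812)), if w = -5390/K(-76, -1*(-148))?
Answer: 881010/375847 ≈ 2.3441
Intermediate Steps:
K(M, r) = -189 (K(M, r) = 9*(-21) = -189)
w = 770/27 (w = -5390/(-189) = -5390*(-1/189) = 770/27 ≈ 28.519)
(38649 + 26611)/(w - 1*(-27812)) = (38649 + 26611)/(770/27 - 1*(-27812)) = 65260/(770/27 + 27812) = 65260/(751694/27) = 65260*(27/751694) = 881010/375847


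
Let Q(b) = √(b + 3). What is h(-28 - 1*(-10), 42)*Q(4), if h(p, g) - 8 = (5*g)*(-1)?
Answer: -202*√7 ≈ -534.44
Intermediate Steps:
Q(b) = √(3 + b)
h(p, g) = 8 - 5*g (h(p, g) = 8 + (5*g)*(-1) = 8 - 5*g)
h(-28 - 1*(-10), 42)*Q(4) = (8 - 5*42)*√(3 + 4) = (8 - 210)*√7 = -202*√7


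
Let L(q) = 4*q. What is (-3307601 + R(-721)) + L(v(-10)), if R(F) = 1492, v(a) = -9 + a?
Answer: -3306185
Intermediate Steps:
(-3307601 + R(-721)) + L(v(-10)) = (-3307601 + 1492) + 4*(-9 - 10) = -3306109 + 4*(-19) = -3306109 - 76 = -3306185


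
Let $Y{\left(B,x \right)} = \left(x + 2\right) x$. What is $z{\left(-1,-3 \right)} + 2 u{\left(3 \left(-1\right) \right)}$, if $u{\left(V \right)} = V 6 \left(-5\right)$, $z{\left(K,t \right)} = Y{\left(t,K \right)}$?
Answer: $179$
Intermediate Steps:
$Y{\left(B,x \right)} = x \left(2 + x\right)$ ($Y{\left(B,x \right)} = \left(2 + x\right) x = x \left(2 + x\right)$)
$z{\left(K,t \right)} = K \left(2 + K\right)$
$u{\left(V \right)} = - 30 V$ ($u{\left(V \right)} = 6 V \left(-5\right) = - 30 V$)
$z{\left(-1,-3 \right)} + 2 u{\left(3 \left(-1\right) \right)} = - (2 - 1) + 2 \left(- 30 \cdot 3 \left(-1\right)\right) = \left(-1\right) 1 + 2 \left(\left(-30\right) \left(-3\right)\right) = -1 + 2 \cdot 90 = -1 + 180 = 179$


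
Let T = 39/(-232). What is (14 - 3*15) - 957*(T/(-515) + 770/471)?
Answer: -1032249699/646840 ≈ -1595.8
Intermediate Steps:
T = -39/232 (T = 39*(-1/232) = -39/232 ≈ -0.16810)
(14 - 3*15) - 957*(T/(-515) + 770/471) = (14 - 3*15) - 957*(-39/232/(-515) + 770/471) = (14 - 45) - 957*(-39/232*(-1/515) + 770*(1/471)) = -31 - 957*(39/119480 + 770/471) = -31 - 957*92017969/56275080 = -31 - 1012197659/646840 = -1032249699/646840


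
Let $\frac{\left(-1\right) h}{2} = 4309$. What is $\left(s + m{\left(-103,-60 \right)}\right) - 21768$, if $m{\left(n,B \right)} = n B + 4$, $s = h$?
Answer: $-24202$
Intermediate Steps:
$h = -8618$ ($h = \left(-2\right) 4309 = -8618$)
$s = -8618$
$m{\left(n,B \right)} = 4 + B n$ ($m{\left(n,B \right)} = B n + 4 = 4 + B n$)
$\left(s + m{\left(-103,-60 \right)}\right) - 21768 = \left(-8618 + \left(4 - -6180\right)\right) - 21768 = \left(-8618 + \left(4 + 6180\right)\right) - 21768 = \left(-8618 + 6184\right) - 21768 = -2434 - 21768 = -24202$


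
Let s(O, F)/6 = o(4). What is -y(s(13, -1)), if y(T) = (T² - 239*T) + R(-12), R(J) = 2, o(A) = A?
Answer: 5158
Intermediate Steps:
s(O, F) = 24 (s(O, F) = 6*4 = 24)
y(T) = 2 + T² - 239*T (y(T) = (T² - 239*T) + 2 = 2 + T² - 239*T)
-y(s(13, -1)) = -(2 + 24² - 239*24) = -(2 + 576 - 5736) = -1*(-5158) = 5158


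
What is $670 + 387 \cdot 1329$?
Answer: $514993$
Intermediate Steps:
$670 + 387 \cdot 1329 = 670 + 514323 = 514993$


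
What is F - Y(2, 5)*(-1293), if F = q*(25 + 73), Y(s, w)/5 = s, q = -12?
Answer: 11754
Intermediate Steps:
Y(s, w) = 5*s
F = -1176 (F = -12*(25 + 73) = -12*98 = -1176)
F - Y(2, 5)*(-1293) = -1176 - 5*2*(-1293) = -1176 - 10*(-1293) = -1176 - 1*(-12930) = -1176 + 12930 = 11754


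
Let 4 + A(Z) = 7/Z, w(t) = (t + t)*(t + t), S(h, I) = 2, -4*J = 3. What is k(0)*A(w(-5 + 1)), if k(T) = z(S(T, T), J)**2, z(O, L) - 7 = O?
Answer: -20169/64 ≈ -315.14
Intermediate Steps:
J = -3/4 (J = -1/4*3 = -3/4 ≈ -0.75000)
z(O, L) = 7 + O
w(t) = 4*t**2 (w(t) = (2*t)*(2*t) = 4*t**2)
k(T) = 81 (k(T) = (7 + 2)**2 = 9**2 = 81)
A(Z) = -4 + 7/Z
k(0)*A(w(-5 + 1)) = 81*(-4 + 7/((4*(-5 + 1)**2))) = 81*(-4 + 7/((4*(-4)**2))) = 81*(-4 + 7/((4*16))) = 81*(-4 + 7/64) = 81*(-249/64) = -20169/64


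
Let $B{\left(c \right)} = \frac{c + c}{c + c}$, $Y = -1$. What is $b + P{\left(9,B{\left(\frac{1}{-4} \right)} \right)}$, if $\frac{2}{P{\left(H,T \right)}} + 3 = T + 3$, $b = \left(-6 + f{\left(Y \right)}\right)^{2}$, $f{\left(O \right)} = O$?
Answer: $51$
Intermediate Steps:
$B{\left(c \right)} = 1$ ($B{\left(c \right)} = \frac{2 c}{2 c} = 2 c \frac{1}{2 c} = 1$)
$b = 49$ ($b = \left(-6 - 1\right)^{2} = \left(-7\right)^{2} = 49$)
$P{\left(H,T \right)} = \frac{2}{T}$ ($P{\left(H,T \right)} = \frac{2}{-3 + \left(T + 3\right)} = \frac{2}{-3 + \left(3 + T\right)} = \frac{2}{T}$)
$b + P{\left(9,B{\left(\frac{1}{-4} \right)} \right)} = 49 + \frac{2}{1} = 49 + 2 \cdot 1 = 49 + 2 = 51$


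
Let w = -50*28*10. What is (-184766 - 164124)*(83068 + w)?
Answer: -24097134520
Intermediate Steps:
w = -14000 (w = -1400*10 = -14000)
(-184766 - 164124)*(83068 + w) = (-184766 - 164124)*(83068 - 14000) = -348890*69068 = -24097134520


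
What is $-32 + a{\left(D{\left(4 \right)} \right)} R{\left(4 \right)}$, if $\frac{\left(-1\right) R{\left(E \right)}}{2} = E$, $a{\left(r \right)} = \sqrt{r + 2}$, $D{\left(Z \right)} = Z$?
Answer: $-32 - 8 \sqrt{6} \approx -51.596$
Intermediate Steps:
$a{\left(r \right)} = \sqrt{2 + r}$
$R{\left(E \right)} = - 2 E$
$-32 + a{\left(D{\left(4 \right)} \right)} R{\left(4 \right)} = -32 + \sqrt{2 + 4} \left(\left(-2\right) 4\right) = -32 + \sqrt{6} \left(-8\right) = -32 - 8 \sqrt{6}$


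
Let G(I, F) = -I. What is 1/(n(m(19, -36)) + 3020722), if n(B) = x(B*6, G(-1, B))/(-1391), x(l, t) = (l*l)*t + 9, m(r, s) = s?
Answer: 1391/4201777637 ≈ 3.3105e-7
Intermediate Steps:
x(l, t) = 9 + t*l² (x(l, t) = l²*t + 9 = t*l² + 9 = 9 + t*l²)
n(B) = -9/1391 - 36*B²/1391 (n(B) = (9 + (-1*(-1))*(B*6)²)/(-1391) = (9 + 1*(6*B)²)*(-1/1391) = (9 + 1*(36*B²))*(-1/1391) = (9 + 36*B²)*(-1/1391) = -9/1391 - 36*B²/1391)
1/(n(m(19, -36)) + 3020722) = 1/((-9/1391 - 36/1391*(-36)²) + 3020722) = 1/((-9/1391 - 36/1391*1296) + 3020722) = 1/((-9/1391 - 46656/1391) + 3020722) = 1/(-46665/1391 + 3020722) = 1/(4201777637/1391) = 1391/4201777637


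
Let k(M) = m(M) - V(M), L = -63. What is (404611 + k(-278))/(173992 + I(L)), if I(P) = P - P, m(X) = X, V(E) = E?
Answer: 404611/173992 ≈ 2.3255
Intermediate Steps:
I(P) = 0
k(M) = 0 (k(M) = M - M = 0)
(404611 + k(-278))/(173992 + I(L)) = (404611 + 0)/(173992 + 0) = 404611/173992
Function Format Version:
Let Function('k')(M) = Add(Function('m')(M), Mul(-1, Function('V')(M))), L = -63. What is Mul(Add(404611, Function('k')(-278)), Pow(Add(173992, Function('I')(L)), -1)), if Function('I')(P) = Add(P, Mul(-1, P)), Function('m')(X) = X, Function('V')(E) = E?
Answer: Rational(404611, 173992) ≈ 2.3255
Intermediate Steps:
Function('I')(P) = 0
Function('k')(M) = 0 (Function('k')(M) = Add(M, Mul(-1, M)) = 0)
Mul(Add(404611, Function('k')(-278)), Pow(Add(173992, Function('I')(L)), -1)) = Mul(Add(404611, 0), Pow(Add(173992, 0), -1)) = Mul(404611, Pow(173992, -1)) = Mul(404611, Rational(1, 173992)) = Rational(404611, 173992)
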